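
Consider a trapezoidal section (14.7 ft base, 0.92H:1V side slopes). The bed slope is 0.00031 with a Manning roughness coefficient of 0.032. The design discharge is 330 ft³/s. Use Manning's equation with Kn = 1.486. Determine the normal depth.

y_n = 7.07 ft

Manning's equation rearranged: A R^(2/3) = nQ / (1.486·√S) = 0.032 × 330 / (1.486 × √0.00031) = 403.6.
Trying y = 5.08 ft: A R^(2/3) = 224.8 — short.
Trying y = 8.75 ft: A R^(2/3) = 595.4 — over.
Trying y = 7.07 ft: A R^(2/3) = 403.8 — ≈ 403.6.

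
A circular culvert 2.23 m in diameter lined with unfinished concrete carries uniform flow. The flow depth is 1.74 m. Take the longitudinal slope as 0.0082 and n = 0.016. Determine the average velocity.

For a circular section of diameter D = 2.23 m at depth y = 1.74 m, the central angle is θ = 2 arccos(1 − 2y/D) = 4.332 rad. Then A = (D²/8)(θ − sin θ) = 3.27 m² and P = Dθ/2 = 4.83 m.
Hydraulic radius R = A/P = 3.27/4.83 = 0.677 m.
From Manning's equation, V = (1/n) R^(2/3) S^(1/2) = (1/0.016) × 0.677^(2/3) × 0.0082^(1/2) = 4.36 m/s.

V = 4.36 m/s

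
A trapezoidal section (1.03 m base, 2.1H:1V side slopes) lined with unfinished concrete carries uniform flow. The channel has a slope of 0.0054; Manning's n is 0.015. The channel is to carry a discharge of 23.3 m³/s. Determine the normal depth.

y_n = 1.43 m

Manning's equation rearranged: A R^(2/3) = nQ / (1·√S) = 0.015 × 23.3 / (√0.0054) = 4.756.
Try y = 1.57 m: A R^(2/3) = 5.928 — high.
Try y = 1.14 m: A R^(2/3) = 2.827 — low.
Try y = 1.43 m: A R^(2/3) = 4.764 — matches.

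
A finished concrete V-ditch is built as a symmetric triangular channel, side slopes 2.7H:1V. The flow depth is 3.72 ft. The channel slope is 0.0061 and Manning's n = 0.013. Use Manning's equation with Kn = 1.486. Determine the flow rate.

Q = 483 ft³/s

For a triangular section with side slope z = 2.7: A = zy² = 2.7×3.72² = 37.36 ft²; P = 2y√(1+z²) = 2×3.72×2.879 = 21.42 ft.
Hydraulic radius R = A/P = 37.36/21.42 = 1.744 ft.
Manning's equation: Q = (1.486/n) A R^(2/3) S^(1/2) = (1.486/0.013) × 37.36 × 1.744^(2/3) × 0.0061^(1/2) = 483 ft³/s.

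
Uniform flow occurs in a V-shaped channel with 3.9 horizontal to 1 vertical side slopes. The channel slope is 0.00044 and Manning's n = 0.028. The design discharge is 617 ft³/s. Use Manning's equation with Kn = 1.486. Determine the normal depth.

y_n = 7.69 ft

Manning's equation rearranged: A R^(2/3) = nQ / (1.486·√S) = 0.028 × 617 / (1.486 × √0.00044) = 554.2.
At y = 8.81 ft: A R^(2/3) = 796.3 — over.
At y = 5.41 ft: A R^(2/3) = 216.9 — short.
At y = 7.69 ft: A R^(2/3) = 554.2 — matches.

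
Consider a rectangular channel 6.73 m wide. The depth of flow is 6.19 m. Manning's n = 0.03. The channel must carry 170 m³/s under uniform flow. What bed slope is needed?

Flow area A = b·y = 6.73 × 6.19 = 41.66 m². Wetted perimeter P = b + 2y = 6.73 + 2×6.19 = 19.11 m.
Hydraulic radius R = A/P = 41.66/19.11 = 2.18 m.
From Manning's equation, S = [nQ / (1 A R^(2/3))]² = [0.03 × 170 / (1 × 41.66 × 2.18^(2/3))]² = 0.0053.

S = 0.0053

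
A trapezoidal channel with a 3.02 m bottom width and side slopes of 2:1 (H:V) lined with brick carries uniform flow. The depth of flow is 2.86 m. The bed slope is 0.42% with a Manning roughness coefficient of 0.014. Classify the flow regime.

With bottom width b = 3.02 m and side slope z = 2: A = (b + zy)y = (3.02 + 2×2.86)×2.86 = 25 m²; P = b + 2y√(1+z²) = 3.02 + 2×2.86×2.236 = 15.81 m.
Hydraulic radius R = A/P = 25/15.81 = 1.581 m.
V = (1/n) R^(2/3) √S = (1/0.014) × 1.581^(2/3) × √0.0042 = 6.282 m/s. Hydraulic depth D_h = A/T = 25/14.46 = 1.729 m.
Froude number Fr = V/√(g·D_h) = 6.282/√(9.81×1.729) = 1.53, which is greater than 1, so the flow is supercritical.

supercritical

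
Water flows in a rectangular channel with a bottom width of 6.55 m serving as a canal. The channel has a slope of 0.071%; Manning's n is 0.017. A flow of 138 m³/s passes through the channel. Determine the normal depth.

y_n = 7.72 m

Manning's equation rearranged: A R^(2/3) = nQ / (1·√S) = 0.017 × 138 / (√0.00071) = 88.04.
Try y = 6.35 m: A R^(2/3) = 69.51 — low.
Try y = 9.49 m: A R^(2/3) = 112.5 — high.
Try y = 7.72 m: A R^(2/3) = 88.09 — close enough.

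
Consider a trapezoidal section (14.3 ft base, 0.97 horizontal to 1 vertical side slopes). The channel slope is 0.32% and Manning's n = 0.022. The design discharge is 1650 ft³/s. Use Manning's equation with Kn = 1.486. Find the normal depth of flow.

y_n = 7.36 ft

Manning's equation rearranged: A R^(2/3) = nQ / (1.486·√S) = 0.022 × 1650 / (1.486 × √0.0032) = 431.8.
At y = 6.18 ft: A R^(2/3) = 314.9 — too small.
At y = 9.15 ft: A R^(2/3) = 646.9 — too large.
At y = 7.36 ft: A R^(2/3) = 432.2 — close enough.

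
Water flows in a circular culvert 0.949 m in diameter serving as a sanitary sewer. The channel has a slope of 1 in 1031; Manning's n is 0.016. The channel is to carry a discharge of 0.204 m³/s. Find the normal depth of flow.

Manning's equation rearranged: A R^(2/3) = nQ / (1·√S) = 0.016 × 0.204 / (√0.0009699) = 0.1048.
At y = 0.351 m: A R^(2/3) = 0.07905 — low.
At y = 0.47 m: A R^(2/3) = 0.1334 — high.
At y = 0.41 m: A R^(2/3) = 0.105 — matches.

y_n = 0.41 m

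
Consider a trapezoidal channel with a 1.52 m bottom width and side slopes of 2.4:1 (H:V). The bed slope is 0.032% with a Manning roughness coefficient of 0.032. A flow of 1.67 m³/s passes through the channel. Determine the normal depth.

y_n = 1.04 m

Manning's equation rearranged: A R^(2/3) = nQ / (1·√S) = 0.032 × 1.67 / (√0.00032) = 2.987.
Trying y = 0.913 m: A R^(2/3) = 2.249 — low.
Trying y = 1.19 m: A R^(2/3) = 4.009 — high.
Trying y = 1.04 m: A R^(2/3) = 2.981 — ≈ 2.987.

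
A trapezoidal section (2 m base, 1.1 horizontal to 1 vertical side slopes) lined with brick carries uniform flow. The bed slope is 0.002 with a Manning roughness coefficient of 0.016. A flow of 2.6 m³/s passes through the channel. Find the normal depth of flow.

Manning's equation rearranged: A R^(2/3) = nQ / (1·√S) = 0.016 × 2.6 / (√0.002) = 0.9302.
Try y = 0.498 m: A R^(2/3) = 0.6475 — low.
Try y = 0.704 m: A R^(2/3) = 1.193 — high.
Try y = 0.612 m: A R^(2/3) = 0.9296 — ≈ 0.9302.

y_n = 0.612 m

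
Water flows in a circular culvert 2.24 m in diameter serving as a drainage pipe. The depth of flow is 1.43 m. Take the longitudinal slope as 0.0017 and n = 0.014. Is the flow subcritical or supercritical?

For a circular section of diameter D = 2.24 m at depth y = 1.43 m, the central angle is θ = 2 arccos(1 − 2y/D) = 3.702 rad. Then A = (D²/8)(θ − sin θ) = 2.656 m² and P = Dθ/2 = 4.147 m.
Hydraulic radius R = A/P = 2.656/4.147 = 0.6405 m.
V = (1/n) R^(2/3) √S = (1/0.014) × 0.6405^(2/3) × √0.0017 = 2.188 m/s. Hydraulic depth D_h = A/T = 2.656/2.152 = 1.234 m.
Froude number Fr = V/√(g·D_h) = 2.188/√(9.81×1.234) = 0.629, which is less than 1, so the flow is subcritical.

subcritical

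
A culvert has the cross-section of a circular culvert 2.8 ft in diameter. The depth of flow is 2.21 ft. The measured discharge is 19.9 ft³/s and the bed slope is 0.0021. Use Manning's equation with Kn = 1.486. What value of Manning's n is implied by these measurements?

For a circular section of diameter D = 2.8 ft at depth y = 2.21 ft, the central angle is θ = 2 arccos(1 − 2y/D) = 4.376 rad. Then A = (D²/8)(θ − sin θ) = 5.213 ft² and P = Dθ/2 = 6.126 ft.
Hydraulic radius R = A/P = 5.213/6.126 = 0.851 ft.
Rearranging Manning's equation: n = (1.486/Q) A R^(2/3) S^(1/2) = (1.486/19.9) × 5.213 × 0.851^(2/3) × √0.0021 = 0.016.

n = 0.016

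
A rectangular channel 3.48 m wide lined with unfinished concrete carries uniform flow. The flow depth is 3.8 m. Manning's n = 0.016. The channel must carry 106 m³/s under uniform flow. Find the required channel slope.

Flow area A = b·y = 3.48 × 3.8 = 13.22 m². Wetted perimeter P = b + 2y = 3.48 + 2×3.8 = 11.08 m.
Hydraulic radius R = A/P = 13.22/11.08 = 1.194 m.
From Manning's equation, S = [nQ / (1 A R^(2/3))]² = [0.016 × 106 / (1 × 13.22 × 1.194^(2/3))]² = 0.013.

S = 0.013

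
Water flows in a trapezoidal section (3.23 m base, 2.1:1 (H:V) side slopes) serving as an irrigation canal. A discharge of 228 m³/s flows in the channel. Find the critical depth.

At critical depth, Q² T / (g A³) = 1, i.e. A³/T = Q²/g = 228²/9.81 = 5299.
Trying y = 4.73 m: A³/T = 10450 — too large.
Trying y = 4.05 m: A³/T = 5304 — ≈ 5299.

y_c = 4.05 m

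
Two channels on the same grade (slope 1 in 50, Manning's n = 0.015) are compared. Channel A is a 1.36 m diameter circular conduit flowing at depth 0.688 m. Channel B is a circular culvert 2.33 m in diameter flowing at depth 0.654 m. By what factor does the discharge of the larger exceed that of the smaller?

1.42

Channel A: For a circular section of diameter D = 1.36 m at depth y = 0.688 m, the central angle is θ = 2 arccos(1 − 2y/D) = 3.165 rad. Then A = (D²/8)(θ − sin θ) = 0.7372 m² and P = Dθ/2 = 2.152 m. Hydraulic radius R = A/P = 0.7372/2.152 = 0.3425 m. Q_A = (1/0.015)·0.7372·0.3425^(2/3)·√0.02 = 3.403 m³/s.
Channel B: For a circular section of diameter D = 2.33 m at depth y = 0.654 m, the central angle is θ = 2 arccos(1 − 2y/D) = 2.233 rad. Then A = (D²/8)(θ − sin θ) = 0.9807 m² and P = Dθ/2 = 2.602 m. Hydraulic radius R = A/P = 0.9807/2.602 = 0.3769 m. Q_B = (1/0.015)·0.9807·0.3769^(2/3)·√0.02 = 4.824 m³/s.
The larger discharge is 4.824 m³/s and the smaller is 3.403 m³/s; the ratio is 1.42.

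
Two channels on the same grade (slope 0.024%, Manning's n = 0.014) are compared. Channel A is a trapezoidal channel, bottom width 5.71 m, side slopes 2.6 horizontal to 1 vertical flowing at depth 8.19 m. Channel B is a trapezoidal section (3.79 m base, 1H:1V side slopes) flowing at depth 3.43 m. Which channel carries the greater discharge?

Channel A: With bottom width b = 5.71 m and side slope z = 2.6: A = (b + zy)y = (5.71 + 2.6×8.19)×8.19 = 221.2 m²; P = b + 2y√(1+z²) = 5.71 + 2×8.19×2.786 = 51.34 m. Hydraulic radius R = A/P = 221.2/51.34 = 4.308 m. Q_A = (1/0.014)·221.2·4.308^(2/3)·√0.00024 = 647.9 m³/s.
Channel B: With bottom width b = 3.79 m and side slope z = 1: A = (b + zy)y = (3.79 + 1×3.43)×3.43 = 24.76 m²; P = b + 2y√(1+z²) = 3.79 + 2×3.43×1.414 = 13.49 m. Hydraulic radius R = A/P = 24.76/13.49 = 1.836 m. Q_B = (1/0.014)·24.76·1.836^(2/3)·√0.00024 = 41.08 m³/s.
Q_A = 647.9 m³/s vs Q_B = 41.08 m³/s, so channel A carries more.

channel A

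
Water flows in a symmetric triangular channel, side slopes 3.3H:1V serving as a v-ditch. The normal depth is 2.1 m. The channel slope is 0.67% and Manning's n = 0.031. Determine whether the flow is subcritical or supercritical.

subcritical

For a triangular section with side slope z = 3.3: A = zy² = 3.3×2.1² = 14.55 m²; P = 2y√(1+z²) = 2×2.1×3.448 = 14.48 m.
Hydraulic radius R = A/P = 14.55/14.48 = 1.005 m.
V = (1/n) R^(2/3) √S = (1/0.031) × 1.005^(2/3) × √0.0067 = 2.649 m/s. Hydraulic depth D_h = A/T = 14.55/13.86 = 1.05 m.
Froude number Fr = V/√(g·D_h) = 2.649/√(9.81×1.05) = 0.825, which is less than 1, so the flow is subcritical.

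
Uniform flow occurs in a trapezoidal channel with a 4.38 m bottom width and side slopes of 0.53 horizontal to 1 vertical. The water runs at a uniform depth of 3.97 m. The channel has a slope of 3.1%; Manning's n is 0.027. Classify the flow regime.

supercritical

With bottom width b = 4.38 m and side slope z = 0.53: A = (b + zy)y = (4.38 + 0.53×3.97)×3.97 = 25.74 m²; P = b + 2y√(1+z²) = 4.38 + 2×3.97×1.132 = 13.37 m.
Hydraulic radius R = A/P = 25.74/13.37 = 1.926 m.
V = (1/n) R^(2/3) √S = (1/0.027) × 1.926^(2/3) × √0.031 = 10.09 m/s. Hydraulic depth D_h = A/T = 25.74/8.588 = 2.997 m.
Froude number Fr = V/√(g·D_h) = 10.09/√(9.81×2.997) = 1.86, which is greater than 1, so the flow is supercritical.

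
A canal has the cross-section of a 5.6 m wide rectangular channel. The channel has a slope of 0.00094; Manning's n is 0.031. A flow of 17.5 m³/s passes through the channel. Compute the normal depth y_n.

y_n = 2.59 m

Manning's equation rearranged: A R^(2/3) = nQ / (1·√S) = 0.031 × 17.5 / (√0.00094) = 17.69.
Trying y = 2.28 m: A R^(2/3) = 14.87 — short.
Trying y = 2.59 m: A R^(2/3) = 17.68 — ≈ 17.69.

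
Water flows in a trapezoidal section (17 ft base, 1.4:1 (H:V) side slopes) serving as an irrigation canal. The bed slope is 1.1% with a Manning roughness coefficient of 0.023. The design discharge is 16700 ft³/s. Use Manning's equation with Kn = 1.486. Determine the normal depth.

y_n = 15.4 ft

Manning's equation rearranged: A R^(2/3) = nQ / (1.486·√S) = 0.023 × 16700 / (1.486 × √0.011) = 2465.
At y = 17.9 ft: A R^(2/3) = 3396 — too large.
At y = 15.4 ft: A R^(2/3) = 2470 — close enough.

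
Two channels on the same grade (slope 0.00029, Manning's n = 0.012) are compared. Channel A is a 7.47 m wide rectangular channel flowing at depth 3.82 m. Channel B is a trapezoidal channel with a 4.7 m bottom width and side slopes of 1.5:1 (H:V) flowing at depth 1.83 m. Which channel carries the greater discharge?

channel A

Channel A: Flow area A = b·y = 7.47 × 3.82 = 28.54 m². Wetted perimeter P = b + 2y = 7.47 + 2×3.82 = 15.11 m. Hydraulic radius R = A/P = 28.54/15.11 = 1.889 m. Q_A = (1/0.012)·28.54·1.889^(2/3)·√0.00029 = 61.87 m³/s.
Channel B: With bottom width b = 4.7 m and side slope z = 1.5: A = (b + zy)y = (4.7 + 1.5×1.83)×1.83 = 13.62 m²; P = b + 2y√(1+z²) = 4.7 + 2×1.83×1.803 = 11.3 m. Hydraulic radius R = A/P = 13.62/11.3 = 1.206 m. Q_B = (1/0.012)·13.62·1.206^(2/3)·√0.00029 = 21.9 m³/s.
Q_A = 61.87 m³/s vs Q_B = 21.9 m³/s, so channel A carries more.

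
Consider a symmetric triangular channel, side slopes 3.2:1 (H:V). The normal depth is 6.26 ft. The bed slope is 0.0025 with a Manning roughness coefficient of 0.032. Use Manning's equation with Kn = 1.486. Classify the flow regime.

For a triangular section with side slope z = 3.2: A = zy² = 3.2×6.26² = 125.4 ft²; P = 2y√(1+z²) = 2×6.26×3.353 = 41.97 ft.
Hydraulic radius R = A/P = 125.4/41.97 = 2.988 ft.
V = (1.486/n) R^(2/3) √S = (1.486/0.032) × 2.988^(2/3) × √0.0025 = 4.816 ft/s. Hydraulic depth D_h = A/T = 125.4/40.06 = 3.13 ft.
Froude number Fr = V/√(g·D_h) = 4.816/√(32.2×3.13) = 0.48, which is less than 1, so the flow is subcritical.

subcritical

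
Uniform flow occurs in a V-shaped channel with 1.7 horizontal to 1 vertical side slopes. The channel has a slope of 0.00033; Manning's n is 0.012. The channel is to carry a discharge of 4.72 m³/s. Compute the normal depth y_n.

Manning's equation rearranged: A R^(2/3) = nQ / (1·√S) = 0.012 × 4.72 / (√0.00033) = 3.118.
At y = 1.3 m: A R^(2/3) = 1.953 — low.
At y = 1.87 m: A R^(2/3) = 5.148 — high.
At y = 1.55 m: A R^(2/3) = 3.121 — matches.

y_n = 1.55 m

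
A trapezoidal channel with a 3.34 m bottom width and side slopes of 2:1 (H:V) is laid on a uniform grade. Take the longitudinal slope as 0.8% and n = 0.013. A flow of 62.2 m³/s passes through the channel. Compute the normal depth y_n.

y_n = 1.49 m

Manning's equation rearranged: A R^(2/3) = nQ / (1·√S) = 0.013 × 62.2 / (√0.008) = 9.04.
Try y = 1.72 m: A R^(2/3) = 12.1 — high.
Try y = 1.49 m: A R^(2/3) = 9.045 — ≈ 9.04.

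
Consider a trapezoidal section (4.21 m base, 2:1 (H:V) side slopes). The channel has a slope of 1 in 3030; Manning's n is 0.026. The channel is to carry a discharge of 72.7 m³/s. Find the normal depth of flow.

y_n = 4.43 m

Manning's equation rearranged: A R^(2/3) = nQ / (1·√S) = 0.026 × 72.7 / (√0.00033) = 104.
Try y = 5.19 m: A R^(2/3) = 149 — too large.
Try y = 3.31 m: A R^(2/3) = 54.71 — too small.
Try y = 4.43 m: A R^(2/3) = 104.1 — close enough.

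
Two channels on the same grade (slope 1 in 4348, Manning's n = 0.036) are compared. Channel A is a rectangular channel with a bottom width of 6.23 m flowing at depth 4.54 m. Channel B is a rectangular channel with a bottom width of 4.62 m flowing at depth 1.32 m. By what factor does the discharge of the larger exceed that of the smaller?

Channel A: Flow area A = b·y = 6.23 × 4.54 = 28.28 m². Wetted perimeter P = b + 2y = 6.23 + 2×4.54 = 15.31 m. Hydraulic radius R = A/P = 28.28/15.31 = 1.847 m. Q_A = (1/0.036)·28.28·1.847^(2/3)·√0.00023 = 17.94 m³/s.
Channel B: Flow area A = b·y = 4.62 × 1.32 = 6.098 m². Wetted perimeter P = b + 2y = 4.62 + 2×1.32 = 7.26 m. Hydraulic radius R = A/P = 6.098/7.26 = 0.84 m. Q_B = (1/0.036)·6.098·0.84^(2/3)·√0.00023 = 2.287 m³/s.
The larger discharge is 17.94 m³/s and the smaller is 2.287 m³/s; the ratio is 7.84.

7.84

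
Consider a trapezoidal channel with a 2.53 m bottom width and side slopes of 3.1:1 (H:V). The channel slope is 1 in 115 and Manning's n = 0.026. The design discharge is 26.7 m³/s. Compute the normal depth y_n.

y_n = 1.32 m

Manning's equation rearranged: A R^(2/3) = nQ / (1·√S) = 0.026 × 26.7 / (√0.008696) = 7.444.
Trying y = 1.16 m: A R^(2/3) = 5.626 — low.
Trying y = 1.68 m: A R^(2/3) = 12.69 — high.
Trying y = 1.32 m: A R^(2/3) = 7.441 — close enough.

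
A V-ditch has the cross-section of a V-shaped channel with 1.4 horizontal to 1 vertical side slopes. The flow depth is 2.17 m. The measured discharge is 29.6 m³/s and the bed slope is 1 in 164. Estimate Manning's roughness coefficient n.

For a triangular section with side slope z = 1.4: A = zy² = 1.4×2.17² = 6.592 m²; P = 2y√(1+z²) = 2×2.17×1.72 = 7.467 m.
Hydraulic radius R = A/P = 6.592/7.467 = 0.8829 m.
Rearranging Manning's equation: n = (1/Q) A R^(2/3) S^(1/2) = (1/29.6) × 6.592 × 0.8829^(2/3) × √0.006098 = 0.016.

n = 0.016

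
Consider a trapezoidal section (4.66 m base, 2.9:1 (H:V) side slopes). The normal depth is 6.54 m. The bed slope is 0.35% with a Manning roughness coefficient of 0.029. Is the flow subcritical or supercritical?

With bottom width b = 4.66 m and side slope z = 2.9: A = (b + zy)y = (4.66 + 2.9×6.54)×6.54 = 154.5 m²; P = b + 2y√(1+z²) = 4.66 + 2×6.54×3.068 = 44.78 m.
Hydraulic radius R = A/P = 154.5/44.78 = 3.45 m.
V = (1/n) R^(2/3) √S = (1/0.029) × 3.45^(2/3) × √0.0035 = 4.658 m/s. Hydraulic depth D_h = A/T = 154.5/42.59 = 3.628 m.
Froude number Fr = V/√(g·D_h) = 4.658/√(9.81×3.628) = 0.781, which is less than 1, so the flow is subcritical.

subcritical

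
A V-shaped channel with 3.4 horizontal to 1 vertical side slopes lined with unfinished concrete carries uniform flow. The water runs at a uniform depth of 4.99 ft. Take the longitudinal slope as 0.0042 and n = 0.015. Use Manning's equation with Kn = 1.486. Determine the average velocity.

For a triangular section with side slope z = 3.4: A = zy² = 3.4×4.99² = 84.66 ft²; P = 2y√(1+z²) = 2×4.99×3.544 = 35.37 ft.
Hydraulic radius R = A/P = 84.66/35.37 = 2.394 ft.
From Manning's equation, V = (1.486/n) R^(2/3) S^(1/2) = (1.486/0.015) × 2.394^(2/3) × 0.0042^(1/2) = 11.5 ft/s.

V = 11.5 ft/s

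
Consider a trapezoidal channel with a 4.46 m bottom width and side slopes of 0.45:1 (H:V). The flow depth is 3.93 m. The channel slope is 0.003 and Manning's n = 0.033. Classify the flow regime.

subcritical

With bottom width b = 4.46 m and side slope z = 0.45: A = (b + zy)y = (4.46 + 0.45×3.93)×3.93 = 24.48 m²; P = b + 2y√(1+z²) = 4.46 + 2×3.93×1.097 = 13.08 m.
Hydraulic radius R = A/P = 24.48/13.08 = 1.872 m.
V = (1/n) R^(2/3) √S = (1/0.033) × 1.872^(2/3) × √0.003 = 2.521 m/s. Hydraulic depth D_h = A/T = 24.48/7.997 = 3.061 m.
Froude number Fr = V/√(g·D_h) = 2.521/√(9.81×3.061) = 0.46, which is less than 1, so the flow is subcritical.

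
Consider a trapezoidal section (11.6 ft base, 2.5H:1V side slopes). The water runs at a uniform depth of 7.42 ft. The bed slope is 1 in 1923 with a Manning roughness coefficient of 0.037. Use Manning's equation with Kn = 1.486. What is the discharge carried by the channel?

Q = 545 ft³/s

With bottom width b = 11.6 ft and side slope z = 2.5: A = (b + zy)y = (11.6 + 2.5×7.42)×7.42 = 223.7 ft²; P = b + 2y√(1+z²) = 11.6 + 2×7.42×2.693 = 51.56 ft.
Hydraulic radius R = A/P = 223.7/51.56 = 4.339 ft.
Manning's equation: Q = (1.486/n) A R^(2/3) S^(1/2) = (1.486/0.037) × 223.7 × 4.339^(2/3) × 0.00052^(1/2) = 545 ft³/s.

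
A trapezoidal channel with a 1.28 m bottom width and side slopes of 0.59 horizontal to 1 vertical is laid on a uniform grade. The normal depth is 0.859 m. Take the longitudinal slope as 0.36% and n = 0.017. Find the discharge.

Q = 3.27 m³/s

With bottom width b = 1.28 m and side slope z = 0.59: A = (b + zy)y = (1.28 + 0.59×0.859)×0.859 = 1.535 m²; P = b + 2y√(1+z²) = 1.28 + 2×0.859×1.161 = 3.275 m.
Hydraulic radius R = A/P = 1.535/3.275 = 0.4687 m.
Manning's equation: Q = (1/n) A R^(2/3) S^(1/2) = (1/0.017) × 1.535 × 0.4687^(2/3) × 0.0036^(1/2) = 3.27 m³/s.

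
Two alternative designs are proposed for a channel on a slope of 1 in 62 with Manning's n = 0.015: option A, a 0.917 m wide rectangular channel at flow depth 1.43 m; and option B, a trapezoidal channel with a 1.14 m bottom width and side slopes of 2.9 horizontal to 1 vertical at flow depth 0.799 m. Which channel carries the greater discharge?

Channel A: Flow area A = b·y = 0.917 × 1.43 = 1.311 m². Wetted perimeter P = b + 2y = 0.917 + 2×1.43 = 3.777 m. Hydraulic radius R = A/P = 1.311/3.777 = 0.3472 m. Q_A = (1/0.015)·1.311·0.3472^(2/3)·√0.01613 = 5.484 m³/s.
Channel B: With bottom width b = 1.14 m and side slope z = 2.9: A = (b + zy)y = (1.14 + 2.9×0.799)×0.799 = 2.762 m²; P = b + 2y√(1+z²) = 1.14 + 2×0.799×3.068 = 6.042 m. Hydraulic radius R = A/P = 2.762/6.042 = 0.4572 m. Q_B = (1/0.015)·2.762·0.4572^(2/3)·√0.01613 = 13.88 m³/s.
Q_A = 5.484 m³/s vs Q_B = 13.88 m³/s, so channel B carries more.

channel B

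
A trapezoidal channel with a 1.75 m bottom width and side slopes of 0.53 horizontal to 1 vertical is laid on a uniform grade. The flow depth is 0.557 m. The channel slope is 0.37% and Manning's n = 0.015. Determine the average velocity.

With bottom width b = 1.75 m and side slope z = 0.53: A = (b + zy)y = (1.75 + 0.53×0.557)×0.557 = 1.139 m²; P = b + 2y√(1+z²) = 1.75 + 2×0.557×1.132 = 3.011 m.
Hydraulic radius R = A/P = 1.139/3.011 = 0.3784 m.
From Manning's equation, V = (1/n) R^(2/3) S^(1/2) = (1/0.015) × 0.3784^(2/3) × 0.0037^(1/2) = 2.12 m/s.

V = 2.12 m/s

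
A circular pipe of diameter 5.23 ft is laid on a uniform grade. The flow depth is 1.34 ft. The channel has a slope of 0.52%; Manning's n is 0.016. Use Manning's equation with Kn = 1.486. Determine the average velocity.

V = 5.69 ft/s

For a circular section of diameter D = 5.23 ft at depth y = 1.34 ft, the central angle is θ = 2 arccos(1 − 2y/D) = 2.123 rad. Then A = (D²/8)(θ − sin θ) = 4.348 ft² and P = Dθ/2 = 5.552 ft.
Hydraulic radius R = A/P = 4.348/5.552 = 0.7832 ft.
From Manning's equation, V = (1.486/n) R^(2/3) S^(1/2) = (1.486/0.016) × 0.7832^(2/3) × 0.0052^(1/2) = 5.69 ft/s.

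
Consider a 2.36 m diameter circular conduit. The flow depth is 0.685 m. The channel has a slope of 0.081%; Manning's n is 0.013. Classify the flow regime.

subcritical

For a circular section of diameter D = 2.36 m at depth y = 0.685 m, the central angle is θ = 2 arccos(1 − 2y/D) = 2.276 rad. Then A = (D²/8)(θ − sin θ) = 1.054 m² and P = Dθ/2 = 2.685 m.
Hydraulic radius R = A/P = 1.054/2.685 = 0.3926 m.
V = (1/n) R^(2/3) √S = (1/0.013) × 0.3926^(2/3) × √0.00081 = 1.174 m/s. Hydraulic depth D_h = A/T = 1.054/2.142 = 0.4921 m.
Froude number Fr = V/√(g·D_h) = 1.174/√(9.81×0.4921) = 0.534, which is less than 1, so the flow is subcritical.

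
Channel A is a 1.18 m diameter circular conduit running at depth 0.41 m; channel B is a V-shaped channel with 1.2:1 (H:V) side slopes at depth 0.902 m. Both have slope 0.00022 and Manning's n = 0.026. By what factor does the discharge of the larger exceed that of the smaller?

3.83

Channel A: For a circular section of diameter D = 1.18 m at depth y = 0.41 m, the central angle is θ = 2 arccos(1 − 2y/D) = 2.522 rad. Then A = (D²/8)(θ − sin θ) = 0.3377 m² and P = Dθ/2 = 1.488 m. Hydraulic radius R = A/P = 0.3377/1.488 = 0.227 m. Q_A = (1/0.026)·0.3377·0.227^(2/3)·√0.00022 = 0.0717 m³/s.
Channel B: For a triangular section with side slope z = 1.2: A = zy² = 1.2×0.902² = 0.9763 m²; P = 2y√(1+z²) = 2×0.902×1.562 = 2.818 m. Hydraulic radius R = A/P = 0.9763/2.818 = 0.3465 m. Q_B = (1/0.026)·0.9763·0.3465^(2/3)·√0.00022 = 0.2748 m³/s.
The larger discharge is 0.2748 m³/s and the smaller is 0.0717 m³/s; the ratio is 3.83.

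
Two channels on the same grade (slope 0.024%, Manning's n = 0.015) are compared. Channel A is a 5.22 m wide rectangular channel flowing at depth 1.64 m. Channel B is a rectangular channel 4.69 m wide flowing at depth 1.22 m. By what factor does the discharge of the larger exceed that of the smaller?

Channel A: Flow area A = b·y = 5.22 × 1.64 = 8.561 m². Wetted perimeter P = b + 2y = 5.22 + 2×1.64 = 8.5 m. Hydraulic radius R = A/P = 8.561/8.5 = 1.007 m. Q_A = (1/0.015)·8.561·1.007^(2/3)·√0.00024 = 8.884 m³/s.
Channel B: Flow area A = b·y = 4.69 × 1.22 = 5.722 m². Wetted perimeter P = b + 2y = 4.69 + 2×1.22 = 7.13 m. Hydraulic radius R = A/P = 5.722/7.13 = 0.8025 m. Q_B = (1/0.015)·5.722·0.8025^(2/3)·√0.00024 = 5.103 m³/s.
The larger discharge is 8.884 m³/s and the smaller is 5.103 m³/s; the ratio is 1.74.

1.74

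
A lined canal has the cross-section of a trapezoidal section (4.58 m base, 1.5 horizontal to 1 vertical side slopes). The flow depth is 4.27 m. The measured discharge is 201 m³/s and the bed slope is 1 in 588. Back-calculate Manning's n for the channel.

With bottom width b = 4.58 m and side slope z = 1.5: A = (b + zy)y = (4.58 + 1.5×4.27)×4.27 = 46.91 m²; P = b + 2y√(1+z²) = 4.58 + 2×4.27×1.803 = 19.98 m.
Hydraulic radius R = A/P = 46.91/19.98 = 2.348 m.
Rearranging Manning's equation: n = (1/Q) A R^(2/3) S^(1/2) = (1/201) × 46.91 × 2.348^(2/3) × √0.001701 = 0.017.

n = 0.017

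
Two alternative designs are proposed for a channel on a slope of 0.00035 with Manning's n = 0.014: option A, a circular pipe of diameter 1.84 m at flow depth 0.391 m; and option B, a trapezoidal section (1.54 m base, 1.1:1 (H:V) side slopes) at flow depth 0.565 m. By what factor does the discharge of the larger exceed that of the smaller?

Channel A: For a circular section of diameter D = 1.84 m at depth y = 0.391 m, the central angle is θ = 2 arccos(1 − 2y/D) = 1.916 rad. Then A = (D²/8)(θ − sin θ) = 0.4128 m² and P = Dθ/2 = 1.763 m. Hydraulic radius R = A/P = 0.4128/1.763 = 0.2342 m. Q_A = (1/0.014)·0.4128·0.2342^(2/3)·√0.00035 = 0.2096 m³/s.
Channel B: With bottom width b = 1.54 m and side slope z = 1.1: A = (b + zy)y = (1.54 + 1.1×0.565)×0.565 = 1.221 m²; P = b + 2y√(1+z²) = 1.54 + 2×0.565×1.487 = 3.22 m. Hydraulic radius R = A/P = 1.221/3.22 = 0.3793 m. Q_B = (1/0.014)·1.221·0.3793^(2/3)·√0.00035 = 0.8551 m³/s.
The larger discharge is 0.8551 m³/s and the smaller is 0.2096 m³/s; the ratio is 4.08.

4.08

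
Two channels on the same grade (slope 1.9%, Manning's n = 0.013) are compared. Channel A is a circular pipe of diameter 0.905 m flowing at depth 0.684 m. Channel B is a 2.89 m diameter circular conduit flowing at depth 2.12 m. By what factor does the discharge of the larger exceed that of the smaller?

Channel A: For a circular section of diameter D = 0.905 m at depth y = 0.684 m, the central angle is θ = 2 arccos(1 − 2y/D) = 4.216 rad. Then A = (D²/8)(θ − sin θ) = 0.5216 m² and P = Dθ/2 = 1.908 m. Hydraulic radius R = A/P = 0.5216/1.908 = 0.2734 m. Q_A = (1/0.013)·0.5216·0.2734^(2/3)·√0.019 = 2.33 m³/s.
Channel B: For a circular section of diameter D = 2.89 m at depth y = 2.12 m, the central angle is θ = 2 arccos(1 − 2y/D) = 4.114 rad. Then A = (D²/8)(θ − sin θ) = 5.157 m² and P = Dθ/2 = 5.944 m. Hydraulic radius R = A/P = 5.157/5.944 = 0.8676 m. Q_B = (1/0.013)·5.157·0.8676^(2/3)·√0.019 = 49.74 m³/s.
The larger discharge is 49.74 m³/s and the smaller is 2.33 m³/s; the ratio is 21.3.

21.3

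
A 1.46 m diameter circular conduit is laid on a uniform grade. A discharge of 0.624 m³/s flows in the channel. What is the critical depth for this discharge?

y_c = 0.4 m

At critical depth, Q² T / (g A³) = 1, i.e. A³/T = Q²/g = 0.624²/9.81 = 0.03969.
At y = 0.51 m: A³/T = 0.1015 — high.
At y = 0.332 m: A³/T = 0.01916 — low.
At y = 0.4 m: A³/T = 0.0396 — close enough.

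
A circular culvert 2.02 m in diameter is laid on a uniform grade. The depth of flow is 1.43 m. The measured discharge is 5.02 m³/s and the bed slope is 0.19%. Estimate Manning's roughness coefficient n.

For a circular section of diameter D = 2.02 m at depth y = 1.43 m, the central angle is θ = 2 arccos(1 − 2y/D) = 3.999 rad. Then A = (D²/8)(θ − sin θ) = 2.426 m² and P = Dθ/2 = 4.039 m.
Hydraulic radius R = A/P = 2.426/4.039 = 0.6005 m.
Rearranging Manning's equation: n = (1/Q) A R^(2/3) S^(1/2) = (1/5.02) × 2.426 × 0.6005^(2/3) × √0.0019 = 0.015.

n = 0.015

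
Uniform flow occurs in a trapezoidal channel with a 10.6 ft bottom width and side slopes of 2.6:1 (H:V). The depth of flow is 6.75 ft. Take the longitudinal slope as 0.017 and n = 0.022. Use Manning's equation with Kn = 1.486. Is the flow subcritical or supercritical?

supercritical

With bottom width b = 10.6 ft and side slope z = 2.6: A = (b + zy)y = (10.6 + 2.6×6.75)×6.75 = 190 ft²; P = b + 2y√(1+z²) = 10.6 + 2×6.75×2.786 = 48.21 ft.
Hydraulic radius R = A/P = 190/48.21 = 3.942 ft.
V = (1.486/n) R^(2/3) √S = (1.486/0.022) × 3.942^(2/3) × √0.017 = 21.98 ft/s. Hydraulic depth D_h = A/T = 190/45.7 = 4.158 ft.
Froude number Fr = V/√(g·D_h) = 21.98/√(32.2×4.158) = 1.9, which is greater than 1, so the flow is supercritical.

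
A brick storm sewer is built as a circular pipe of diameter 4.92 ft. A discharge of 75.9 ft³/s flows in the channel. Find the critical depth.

At critical depth, Q² T / (g A³) = 1, i.e. A³/T = Q²/g = 75.9²/32.2 = 178.9.
At y = 3.03 ft: A³/T = 387.4 — over.
At y = 2.01 ft: A³/T = 80.57 — short.
At y = 2.48 ft: A³/T = 180.1 — matches.

y_c = 2.48 ft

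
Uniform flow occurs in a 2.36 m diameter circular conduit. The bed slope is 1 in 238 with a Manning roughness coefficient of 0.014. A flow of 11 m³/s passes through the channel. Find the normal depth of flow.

Manning's equation rearranged: A R^(2/3) = nQ / (1·√S) = 0.014 × 11 / (√0.004202) = 2.376.
Try y = 1.68 m: A R^(2/3) = 2.633 — too large.
Try y = 1.56 m: A R^(2/3) = 2.384 — matches.

y_n = 1.56 m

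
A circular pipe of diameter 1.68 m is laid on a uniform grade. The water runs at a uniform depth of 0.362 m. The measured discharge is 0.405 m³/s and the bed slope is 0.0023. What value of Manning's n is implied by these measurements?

For a circular section of diameter D = 1.68 m at depth y = 0.362 m, the central angle is θ = 2 arccos(1 − 2y/D) = 1.931 rad. Then A = (D²/8)(θ − sin θ) = 0.351 m² and P = Dθ/2 = 1.622 m.
Hydraulic radius R = A/P = 0.351/1.622 = 0.2164 m.
Rearranging Manning's equation: n = (1/Q) A R^(2/3) S^(1/2) = (1/0.405) × 0.351 × 0.2164^(2/3) × √0.0023 = 0.015.

n = 0.015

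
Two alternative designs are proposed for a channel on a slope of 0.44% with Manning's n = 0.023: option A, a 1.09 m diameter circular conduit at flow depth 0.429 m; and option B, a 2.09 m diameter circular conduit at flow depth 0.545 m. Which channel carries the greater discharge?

channel B

Channel A: For a circular section of diameter D = 1.09 m at depth y = 0.429 m, the central angle is θ = 2 arccos(1 − 2y/D) = 2.713 rad. Then A = (D²/8)(θ − sin θ) = 0.3411 m² and P = Dθ/2 = 1.478 m. Hydraulic radius R = A/P = 0.3411/1.478 = 0.2307 m. Q_A = (1/0.023)·0.3411·0.2307^(2/3)·√0.0044 = 0.37 m³/s.
Channel B: For a circular section of diameter D = 2.09 m at depth y = 0.545 m, the central angle is θ = 2 arccos(1 − 2y/D) = 2.144 rad. Then A = (D²/8)(θ − sin θ) = 0.7117 m² and P = Dθ/2 = 2.24 m. Hydraulic radius R = A/P = 0.7117/2.24 = 0.3177 m. Q_B = (1/0.023)·0.7117·0.3177^(2/3)·√0.0044 = 0.9557 m³/s.
Q_A = 0.37 m³/s vs Q_B = 0.9557 m³/s, so channel B carries more.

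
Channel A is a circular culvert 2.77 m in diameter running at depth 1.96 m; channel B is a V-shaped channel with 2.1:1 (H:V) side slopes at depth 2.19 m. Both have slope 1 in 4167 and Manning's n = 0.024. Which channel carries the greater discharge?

channel B

Channel A: For a circular section of diameter D = 2.77 m at depth y = 1.96 m, the central angle is θ = 2 arccos(1 − 2y/D) = 3.998 rad. Then A = (D²/8)(θ − sin θ) = 4.559 m² and P = Dθ/2 = 5.537 m. Hydraulic radius R = A/P = 4.559/5.537 = 0.8233 m. Q_A = (1/0.024)·4.559·0.8233^(2/3)·√0.00024 = 2.585 m³/s.
Channel B: For a triangular section with side slope z = 2.1: A = zy² = 2.1×2.19² = 10.07 m²; P = 2y√(1+z²) = 2×2.19×2.326 = 10.19 m. Hydraulic radius R = A/P = 10.07/10.19 = 0.9886 m. Q_B = (1/0.024)·10.07·0.9886^(2/3)·√0.00024 = 6.452 m³/s.
Q_A = 2.585 m³/s vs Q_B = 6.452 m³/s, so channel B carries more.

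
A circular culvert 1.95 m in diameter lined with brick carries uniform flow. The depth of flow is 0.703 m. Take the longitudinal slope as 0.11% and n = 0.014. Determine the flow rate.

For a circular section of diameter D = 1.95 m at depth y = 0.703 m, the central angle is θ = 2 arccos(1 − 2y/D) = 2.576 rad. Then A = (D²/8)(θ − sin θ) = 0.9698 m² and P = Dθ/2 = 2.512 m.
Hydraulic radius R = A/P = 0.9698/2.512 = 0.3861 m.
Manning's equation: Q = (1/n) A R^(2/3) S^(1/2) = (1/0.014) × 0.9698 × 0.3861^(2/3) × 0.0011^(1/2) = 1.22 m³/s.

Q = 1.22 m³/s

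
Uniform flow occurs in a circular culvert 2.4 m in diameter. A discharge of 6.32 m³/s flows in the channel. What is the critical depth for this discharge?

y_c = 1.15 m

At critical depth, Q² T / (g A³) = 1, i.e. A³/T = Q²/g = 6.32²/9.81 = 4.072.
At y = 0.873 m: A³/T = 1.424 — low.
At y = 1.38 m: A³/T = 8.225 — high.
At y = 1.15 m: A³/T = 4.098 — ≈ 4.072.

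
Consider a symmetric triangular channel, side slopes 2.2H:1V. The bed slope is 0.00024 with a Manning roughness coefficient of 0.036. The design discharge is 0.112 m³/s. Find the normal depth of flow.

Manning's equation rearranged: A R^(2/3) = nQ / (1·√S) = 0.036 × 0.112 / (√0.00024) = 0.2603.
Try y = 0.598 m: A R^(2/3) = 0.3304 — over.
Try y = 0.547 m: A R^(2/3) = 0.2605 — matches.

y_n = 0.547 m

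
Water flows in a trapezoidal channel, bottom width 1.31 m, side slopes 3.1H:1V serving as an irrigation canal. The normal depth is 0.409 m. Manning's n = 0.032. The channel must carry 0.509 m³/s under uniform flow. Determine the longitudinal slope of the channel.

With bottom width b = 1.31 m and side slope z = 3.1: A = (b + zy)y = (1.31 + 3.1×0.409)×0.409 = 1.054 m²; P = b + 2y√(1+z²) = 1.31 + 2×0.409×3.257 = 3.974 m.
Hydraulic radius R = A/P = 1.054/3.974 = 0.2653 m.
From Manning's equation, S = [nQ / (1 A R^(2/3))]² = [0.032 × 0.509 / (1 × 1.054 × 0.2653^(2/3))]² = 0.0014.

S = 0.0014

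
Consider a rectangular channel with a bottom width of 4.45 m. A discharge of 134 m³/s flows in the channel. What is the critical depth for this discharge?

For a rectangular channel, critical depth y_c = (q²/g)^(1/3) where q = Q/b = 134/4.45 = 30.11 m²/s.
So y_c = (30.11²/9.81)^(1/3) = 4.52 m.

y_c = 4.52 m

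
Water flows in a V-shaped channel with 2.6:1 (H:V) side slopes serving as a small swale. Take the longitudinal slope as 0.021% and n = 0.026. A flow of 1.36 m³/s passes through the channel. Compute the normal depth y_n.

Manning's equation rearranged: A R^(2/3) = nQ / (1·√S) = 0.026 × 1.36 / (√0.00021) = 2.44.
Trying y = 0.849 m: A R^(2/3) = 1.011 — short.
Trying y = 1.32 m: A R^(2/3) = 3.28 — over.
Trying y = 1.18 m: A R^(2/3) = 2.432 — close enough.

y_n = 1.18 m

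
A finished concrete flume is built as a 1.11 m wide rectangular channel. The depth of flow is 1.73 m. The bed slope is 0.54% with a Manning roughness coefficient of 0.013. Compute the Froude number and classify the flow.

subcritical

Flow area A = b·y = 1.11 × 1.73 = 1.92 m². Wetted perimeter P = b + 2y = 1.11 + 2×1.73 = 4.57 m.
Hydraulic radius R = A/P = 1.92/4.57 = 0.4202 m.
V = (1/n) R^(2/3) √S = (1/0.013) × 0.4202^(2/3) × √0.0054 = 3.171 m/s. Hydraulic depth D_h = A/T = 1.92/1.11 = 1.73 m.
Froude number Fr = V/√(g·D_h) = 3.171/√(9.81×1.73) = 0.77, which is less than 1, so the flow is subcritical.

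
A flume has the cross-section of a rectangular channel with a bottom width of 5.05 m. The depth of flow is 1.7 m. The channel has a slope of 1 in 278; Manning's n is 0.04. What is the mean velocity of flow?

Flow area A = b·y = 5.05 × 1.7 = 8.585 m². Wetted perimeter P = b + 2y = 5.05 + 2×1.7 = 8.45 m.
Hydraulic radius R = A/P = 8.585/8.45 = 1.016 m.
From Manning's equation, V = (1/n) R^(2/3) S^(1/2) = (1/0.04) × 1.016^(2/3) × 0.003597^(1/2) = 1.52 m/s.

V = 1.52 m/s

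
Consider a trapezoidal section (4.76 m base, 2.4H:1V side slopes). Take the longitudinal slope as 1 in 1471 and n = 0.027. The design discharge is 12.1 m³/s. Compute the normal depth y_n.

Manning's equation rearranged: A R^(2/3) = nQ / (1·√S) = 0.027 × 12.1 / (√0.0006798) = 12.53.
Try y = 1.82 m: A R^(2/3) = 18.42 — high.
Try y = 1.18 m: A R^(2/3) = 7.862 — low.
Try y = 1.5 m: A R^(2/3) = 12.53 — close enough.

y_n = 1.5 m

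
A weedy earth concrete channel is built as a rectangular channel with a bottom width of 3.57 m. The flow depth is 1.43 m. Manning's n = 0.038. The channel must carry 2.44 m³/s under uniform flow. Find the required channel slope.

Flow area A = b·y = 3.57 × 1.43 = 5.105 m². Wetted perimeter P = b + 2y = 3.57 + 2×1.43 = 6.43 m.
Hydraulic radius R = A/P = 5.105/6.43 = 0.794 m.
From Manning's equation, S = [nQ / (1 A R^(2/3))]² = [0.038 × 2.44 / (1 × 5.105 × 0.794^(2/3))]² = 0.000449.

S = 0.000449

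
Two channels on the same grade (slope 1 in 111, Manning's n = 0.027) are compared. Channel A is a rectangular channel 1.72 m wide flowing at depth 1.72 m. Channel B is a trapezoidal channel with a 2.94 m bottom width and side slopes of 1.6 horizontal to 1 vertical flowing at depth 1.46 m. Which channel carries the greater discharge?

channel B

Channel A: Flow area A = b·y = 1.72 × 1.72 = 2.958 m². Wetted perimeter P = b + 2y = 1.72 + 2×1.72 = 5.16 m. Hydraulic radius R = A/P = 2.958/5.16 = 0.5733 m. Q_A = (1/0.027)·2.958·0.5733^(2/3)·√0.009009 = 7.177 m³/s.
Channel B: With bottom width b = 2.94 m and side slope z = 1.6: A = (b + zy)y = (2.94 + 1.6×1.46)×1.46 = 7.703 m²; P = b + 2y√(1+z²) = 2.94 + 2×1.46×1.887 = 8.449 m. Hydraulic radius R = A/P = 7.703/8.449 = 0.9117 m. Q_B = (1/0.027)·7.703·0.9117^(2/3)·√0.009009 = 25.46 m³/s.
Q_A = 7.177 m³/s vs Q_B = 25.46 m³/s, so channel B carries more.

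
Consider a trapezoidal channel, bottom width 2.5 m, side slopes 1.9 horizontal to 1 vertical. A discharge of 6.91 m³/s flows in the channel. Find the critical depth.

y_c = 0.754 m

At critical depth, Q² T / (g A³) = 1, i.e. A³/T = Q²/g = 6.91²/9.81 = 4.867.
At y = 0.562 m: A³/T = 1.739 — low.
At y = 0.884 m: A³/T = 8.608 — high.
At y = 0.754 m: A³/T = 4.859 — matches.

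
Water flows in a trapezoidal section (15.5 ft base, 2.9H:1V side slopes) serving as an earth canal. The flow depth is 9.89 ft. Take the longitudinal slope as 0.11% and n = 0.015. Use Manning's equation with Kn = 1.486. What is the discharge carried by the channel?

Q = 4600 ft³/s

With bottom width b = 15.5 ft and side slope z = 2.9: A = (b + zy)y = (15.5 + 2.9×9.89)×9.89 = 437 ft²; P = b + 2y√(1+z²) = 15.5 + 2×9.89×3.068 = 76.18 ft.
Hydraulic radius R = A/P = 437/76.18 = 5.736 ft.
Manning's equation: Q = (1.486/n) A R^(2/3) S^(1/2) = (1.486/0.015) × 437 × 5.736^(2/3) × 0.0011^(1/2) = 4600 ft³/s.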